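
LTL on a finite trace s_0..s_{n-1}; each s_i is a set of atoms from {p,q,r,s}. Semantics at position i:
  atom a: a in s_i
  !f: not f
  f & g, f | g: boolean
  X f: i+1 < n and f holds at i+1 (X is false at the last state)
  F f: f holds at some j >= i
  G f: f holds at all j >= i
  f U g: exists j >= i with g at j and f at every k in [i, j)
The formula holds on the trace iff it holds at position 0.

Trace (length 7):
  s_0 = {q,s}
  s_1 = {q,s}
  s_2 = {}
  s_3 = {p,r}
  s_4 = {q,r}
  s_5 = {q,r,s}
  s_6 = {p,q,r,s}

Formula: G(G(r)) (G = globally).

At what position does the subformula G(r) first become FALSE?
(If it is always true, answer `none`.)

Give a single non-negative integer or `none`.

Answer: 0

Derivation:
s_0={q,s}: G(r)=False r=False
s_1={q,s}: G(r)=False r=False
s_2={}: G(r)=False r=False
s_3={p,r}: G(r)=True r=True
s_4={q,r}: G(r)=True r=True
s_5={q,r,s}: G(r)=True r=True
s_6={p,q,r,s}: G(r)=True r=True
G(G(r)) holds globally = False
First violation at position 0.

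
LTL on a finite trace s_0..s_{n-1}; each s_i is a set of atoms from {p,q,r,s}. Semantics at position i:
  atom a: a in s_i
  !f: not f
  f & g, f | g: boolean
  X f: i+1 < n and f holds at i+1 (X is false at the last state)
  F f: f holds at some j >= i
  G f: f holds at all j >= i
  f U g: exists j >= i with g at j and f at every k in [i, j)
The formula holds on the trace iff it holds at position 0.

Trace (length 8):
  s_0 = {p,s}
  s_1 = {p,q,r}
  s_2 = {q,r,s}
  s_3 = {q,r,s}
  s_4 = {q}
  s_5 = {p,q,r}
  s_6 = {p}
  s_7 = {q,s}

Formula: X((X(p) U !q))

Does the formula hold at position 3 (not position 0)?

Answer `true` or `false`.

s_0={p,s}: X((X(p) U !q))=False (X(p) U !q)=True X(p)=True p=True !q=True q=False
s_1={p,q,r}: X((X(p) U !q))=False (X(p) U !q)=False X(p)=False p=True !q=False q=True
s_2={q,r,s}: X((X(p) U !q))=False (X(p) U !q)=False X(p)=False p=False !q=False q=True
s_3={q,r,s}: X((X(p) U !q))=True (X(p) U !q)=False X(p)=False p=False !q=False q=True
s_4={q}: X((X(p) U !q))=True (X(p) U !q)=True X(p)=True p=False !q=False q=True
s_5={p,q,r}: X((X(p) U !q))=True (X(p) U !q)=True X(p)=True p=True !q=False q=True
s_6={p}: X((X(p) U !q))=False (X(p) U !q)=True X(p)=False p=True !q=True q=False
s_7={q,s}: X((X(p) U !q))=False (X(p) U !q)=False X(p)=False p=False !q=False q=True
Evaluating at position 3: result = True

Answer: true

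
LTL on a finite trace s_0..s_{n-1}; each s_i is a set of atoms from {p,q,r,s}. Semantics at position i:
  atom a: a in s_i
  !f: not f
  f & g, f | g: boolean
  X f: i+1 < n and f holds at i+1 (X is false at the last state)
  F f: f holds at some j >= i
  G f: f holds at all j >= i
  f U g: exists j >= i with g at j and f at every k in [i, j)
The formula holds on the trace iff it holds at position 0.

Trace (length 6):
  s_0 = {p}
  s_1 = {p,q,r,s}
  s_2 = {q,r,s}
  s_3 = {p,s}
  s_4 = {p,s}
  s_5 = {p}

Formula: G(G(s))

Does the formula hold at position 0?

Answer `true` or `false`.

Answer: false

Derivation:
s_0={p}: G(G(s))=False G(s)=False s=False
s_1={p,q,r,s}: G(G(s))=False G(s)=False s=True
s_2={q,r,s}: G(G(s))=False G(s)=False s=True
s_3={p,s}: G(G(s))=False G(s)=False s=True
s_4={p,s}: G(G(s))=False G(s)=False s=True
s_5={p}: G(G(s))=False G(s)=False s=False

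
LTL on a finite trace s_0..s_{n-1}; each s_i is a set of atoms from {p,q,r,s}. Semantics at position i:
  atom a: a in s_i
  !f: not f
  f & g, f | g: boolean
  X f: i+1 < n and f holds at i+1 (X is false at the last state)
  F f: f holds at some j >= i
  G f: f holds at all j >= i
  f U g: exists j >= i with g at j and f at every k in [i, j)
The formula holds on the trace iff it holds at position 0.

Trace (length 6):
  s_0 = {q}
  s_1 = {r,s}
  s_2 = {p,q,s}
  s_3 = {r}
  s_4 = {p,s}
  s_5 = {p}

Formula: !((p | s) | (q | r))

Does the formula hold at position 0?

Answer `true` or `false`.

s_0={q}: !((p | s) | (q | r))=False ((p | s) | (q | r))=True (p | s)=False p=False s=False (q | r)=True q=True r=False
s_1={r,s}: !((p | s) | (q | r))=False ((p | s) | (q | r))=True (p | s)=True p=False s=True (q | r)=True q=False r=True
s_2={p,q,s}: !((p | s) | (q | r))=False ((p | s) | (q | r))=True (p | s)=True p=True s=True (q | r)=True q=True r=False
s_3={r}: !((p | s) | (q | r))=False ((p | s) | (q | r))=True (p | s)=False p=False s=False (q | r)=True q=False r=True
s_4={p,s}: !((p | s) | (q | r))=False ((p | s) | (q | r))=True (p | s)=True p=True s=True (q | r)=False q=False r=False
s_5={p}: !((p | s) | (q | r))=False ((p | s) | (q | r))=True (p | s)=True p=True s=False (q | r)=False q=False r=False

Answer: false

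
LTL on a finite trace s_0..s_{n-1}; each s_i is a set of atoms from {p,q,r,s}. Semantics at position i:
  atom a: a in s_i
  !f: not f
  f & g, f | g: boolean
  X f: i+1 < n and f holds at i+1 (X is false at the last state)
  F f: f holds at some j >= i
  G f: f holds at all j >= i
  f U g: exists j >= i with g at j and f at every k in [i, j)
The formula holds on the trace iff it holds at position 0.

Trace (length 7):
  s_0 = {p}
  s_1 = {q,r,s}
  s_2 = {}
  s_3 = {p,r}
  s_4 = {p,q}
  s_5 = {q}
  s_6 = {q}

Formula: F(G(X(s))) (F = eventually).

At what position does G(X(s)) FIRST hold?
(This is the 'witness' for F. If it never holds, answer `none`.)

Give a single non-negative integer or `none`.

s_0={p}: G(X(s))=False X(s)=True s=False
s_1={q,r,s}: G(X(s))=False X(s)=False s=True
s_2={}: G(X(s))=False X(s)=False s=False
s_3={p,r}: G(X(s))=False X(s)=False s=False
s_4={p,q}: G(X(s))=False X(s)=False s=False
s_5={q}: G(X(s))=False X(s)=False s=False
s_6={q}: G(X(s))=False X(s)=False s=False
F(G(X(s))) does not hold (no witness exists).

Answer: none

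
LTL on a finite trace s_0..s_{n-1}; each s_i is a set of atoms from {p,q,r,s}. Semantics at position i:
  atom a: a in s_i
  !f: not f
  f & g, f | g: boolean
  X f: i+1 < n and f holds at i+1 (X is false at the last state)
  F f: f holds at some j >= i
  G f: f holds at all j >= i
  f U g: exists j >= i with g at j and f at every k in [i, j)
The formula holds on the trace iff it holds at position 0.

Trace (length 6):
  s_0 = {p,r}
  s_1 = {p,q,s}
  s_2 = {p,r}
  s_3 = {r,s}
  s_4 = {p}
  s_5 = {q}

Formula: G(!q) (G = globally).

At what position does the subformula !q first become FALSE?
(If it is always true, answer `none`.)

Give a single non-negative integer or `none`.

Answer: 1

Derivation:
s_0={p,r}: !q=True q=False
s_1={p,q,s}: !q=False q=True
s_2={p,r}: !q=True q=False
s_3={r,s}: !q=True q=False
s_4={p}: !q=True q=False
s_5={q}: !q=False q=True
G(!q) holds globally = False
First violation at position 1.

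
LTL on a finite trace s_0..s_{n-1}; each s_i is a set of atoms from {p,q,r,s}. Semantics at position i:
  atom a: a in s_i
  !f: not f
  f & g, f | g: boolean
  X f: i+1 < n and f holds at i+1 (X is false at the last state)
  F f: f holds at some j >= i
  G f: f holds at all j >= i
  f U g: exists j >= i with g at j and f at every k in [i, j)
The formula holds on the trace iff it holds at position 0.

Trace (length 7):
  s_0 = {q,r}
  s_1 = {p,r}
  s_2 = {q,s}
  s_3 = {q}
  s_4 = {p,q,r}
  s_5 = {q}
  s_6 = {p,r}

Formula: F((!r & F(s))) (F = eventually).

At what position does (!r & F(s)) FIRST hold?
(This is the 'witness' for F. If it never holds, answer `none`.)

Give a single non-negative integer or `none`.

Answer: 2

Derivation:
s_0={q,r}: (!r & F(s))=False !r=False r=True F(s)=True s=False
s_1={p,r}: (!r & F(s))=False !r=False r=True F(s)=True s=False
s_2={q,s}: (!r & F(s))=True !r=True r=False F(s)=True s=True
s_3={q}: (!r & F(s))=False !r=True r=False F(s)=False s=False
s_4={p,q,r}: (!r & F(s))=False !r=False r=True F(s)=False s=False
s_5={q}: (!r & F(s))=False !r=True r=False F(s)=False s=False
s_6={p,r}: (!r & F(s))=False !r=False r=True F(s)=False s=False
F((!r & F(s))) holds; first witness at position 2.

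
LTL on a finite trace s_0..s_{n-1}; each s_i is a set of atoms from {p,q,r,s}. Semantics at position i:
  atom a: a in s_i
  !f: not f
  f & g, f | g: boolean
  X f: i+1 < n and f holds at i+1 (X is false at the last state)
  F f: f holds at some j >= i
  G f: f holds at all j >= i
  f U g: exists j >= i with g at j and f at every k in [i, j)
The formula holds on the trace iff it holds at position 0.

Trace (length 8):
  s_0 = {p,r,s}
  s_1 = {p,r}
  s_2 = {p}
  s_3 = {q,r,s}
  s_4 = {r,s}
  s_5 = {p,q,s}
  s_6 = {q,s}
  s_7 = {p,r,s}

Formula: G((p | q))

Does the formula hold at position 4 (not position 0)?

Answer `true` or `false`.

s_0={p,r,s}: G((p | q))=False (p | q)=True p=True q=False
s_1={p,r}: G((p | q))=False (p | q)=True p=True q=False
s_2={p}: G((p | q))=False (p | q)=True p=True q=False
s_3={q,r,s}: G((p | q))=False (p | q)=True p=False q=True
s_4={r,s}: G((p | q))=False (p | q)=False p=False q=False
s_5={p,q,s}: G((p | q))=True (p | q)=True p=True q=True
s_6={q,s}: G((p | q))=True (p | q)=True p=False q=True
s_7={p,r,s}: G((p | q))=True (p | q)=True p=True q=False
Evaluating at position 4: result = False

Answer: false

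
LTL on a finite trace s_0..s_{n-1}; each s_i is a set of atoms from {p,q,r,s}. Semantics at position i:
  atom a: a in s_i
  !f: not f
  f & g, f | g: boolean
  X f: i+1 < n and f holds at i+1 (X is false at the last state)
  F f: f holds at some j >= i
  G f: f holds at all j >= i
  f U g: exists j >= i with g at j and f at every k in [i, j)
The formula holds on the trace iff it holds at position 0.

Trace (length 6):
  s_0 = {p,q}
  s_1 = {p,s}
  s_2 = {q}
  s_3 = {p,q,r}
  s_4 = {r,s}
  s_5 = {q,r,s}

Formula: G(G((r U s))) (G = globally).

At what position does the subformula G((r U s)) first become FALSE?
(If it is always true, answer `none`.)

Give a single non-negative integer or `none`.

Answer: 0

Derivation:
s_0={p,q}: G((r U s))=False (r U s)=False r=False s=False
s_1={p,s}: G((r U s))=False (r U s)=True r=False s=True
s_2={q}: G((r U s))=False (r U s)=False r=False s=False
s_3={p,q,r}: G((r U s))=True (r U s)=True r=True s=False
s_4={r,s}: G((r U s))=True (r U s)=True r=True s=True
s_5={q,r,s}: G((r U s))=True (r U s)=True r=True s=True
G(G((r U s))) holds globally = False
First violation at position 0.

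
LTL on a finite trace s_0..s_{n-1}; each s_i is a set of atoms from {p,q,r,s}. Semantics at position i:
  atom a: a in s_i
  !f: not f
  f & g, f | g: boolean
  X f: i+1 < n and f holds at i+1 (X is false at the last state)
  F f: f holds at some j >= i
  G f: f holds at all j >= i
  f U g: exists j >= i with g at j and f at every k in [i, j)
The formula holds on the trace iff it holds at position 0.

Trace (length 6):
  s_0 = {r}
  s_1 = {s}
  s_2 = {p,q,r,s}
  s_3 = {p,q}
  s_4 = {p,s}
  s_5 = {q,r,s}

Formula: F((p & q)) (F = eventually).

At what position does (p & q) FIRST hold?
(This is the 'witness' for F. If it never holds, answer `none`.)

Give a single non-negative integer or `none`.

s_0={r}: (p & q)=False p=False q=False
s_1={s}: (p & q)=False p=False q=False
s_2={p,q,r,s}: (p & q)=True p=True q=True
s_3={p,q}: (p & q)=True p=True q=True
s_4={p,s}: (p & q)=False p=True q=False
s_5={q,r,s}: (p & q)=False p=False q=True
F((p & q)) holds; first witness at position 2.

Answer: 2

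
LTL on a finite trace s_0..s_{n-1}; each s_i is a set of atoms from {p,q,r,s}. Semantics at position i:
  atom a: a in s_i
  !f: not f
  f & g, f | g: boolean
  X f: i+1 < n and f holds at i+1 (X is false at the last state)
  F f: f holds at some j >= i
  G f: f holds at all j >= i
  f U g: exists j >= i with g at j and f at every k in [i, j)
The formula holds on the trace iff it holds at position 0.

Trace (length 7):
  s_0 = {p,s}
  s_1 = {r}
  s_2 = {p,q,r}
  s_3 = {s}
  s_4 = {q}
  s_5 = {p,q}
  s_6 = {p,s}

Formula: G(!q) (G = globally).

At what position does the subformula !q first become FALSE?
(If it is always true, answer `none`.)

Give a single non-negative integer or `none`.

s_0={p,s}: !q=True q=False
s_1={r}: !q=True q=False
s_2={p,q,r}: !q=False q=True
s_3={s}: !q=True q=False
s_4={q}: !q=False q=True
s_5={p,q}: !q=False q=True
s_6={p,s}: !q=True q=False
G(!q) holds globally = False
First violation at position 2.

Answer: 2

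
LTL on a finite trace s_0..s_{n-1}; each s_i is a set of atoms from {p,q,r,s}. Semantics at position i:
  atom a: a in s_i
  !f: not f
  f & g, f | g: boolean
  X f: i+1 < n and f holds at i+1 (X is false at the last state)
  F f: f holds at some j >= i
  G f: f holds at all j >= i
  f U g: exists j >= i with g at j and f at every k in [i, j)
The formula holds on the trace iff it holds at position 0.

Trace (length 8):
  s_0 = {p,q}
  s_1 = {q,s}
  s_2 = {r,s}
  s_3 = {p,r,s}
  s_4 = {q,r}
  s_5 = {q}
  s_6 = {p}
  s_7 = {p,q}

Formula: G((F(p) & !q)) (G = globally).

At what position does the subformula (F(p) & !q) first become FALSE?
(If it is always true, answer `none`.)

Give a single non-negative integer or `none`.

s_0={p,q}: (F(p) & !q)=False F(p)=True p=True !q=False q=True
s_1={q,s}: (F(p) & !q)=False F(p)=True p=False !q=False q=True
s_2={r,s}: (F(p) & !q)=True F(p)=True p=False !q=True q=False
s_3={p,r,s}: (F(p) & !q)=True F(p)=True p=True !q=True q=False
s_4={q,r}: (F(p) & !q)=False F(p)=True p=False !q=False q=True
s_5={q}: (F(p) & !q)=False F(p)=True p=False !q=False q=True
s_6={p}: (F(p) & !q)=True F(p)=True p=True !q=True q=False
s_7={p,q}: (F(p) & !q)=False F(p)=True p=True !q=False q=True
G((F(p) & !q)) holds globally = False
First violation at position 0.

Answer: 0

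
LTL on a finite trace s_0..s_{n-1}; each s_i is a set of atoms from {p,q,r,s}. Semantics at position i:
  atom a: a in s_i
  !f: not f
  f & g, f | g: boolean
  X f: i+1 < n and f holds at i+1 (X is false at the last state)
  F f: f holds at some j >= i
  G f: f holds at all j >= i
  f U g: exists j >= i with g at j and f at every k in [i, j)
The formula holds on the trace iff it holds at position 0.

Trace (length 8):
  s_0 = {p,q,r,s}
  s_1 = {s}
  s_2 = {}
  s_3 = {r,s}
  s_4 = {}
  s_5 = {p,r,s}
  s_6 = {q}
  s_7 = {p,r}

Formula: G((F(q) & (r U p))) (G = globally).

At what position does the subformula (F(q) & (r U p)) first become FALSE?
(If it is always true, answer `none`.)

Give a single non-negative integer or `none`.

Answer: 1

Derivation:
s_0={p,q,r,s}: (F(q) & (r U p))=True F(q)=True q=True (r U p)=True r=True p=True
s_1={s}: (F(q) & (r U p))=False F(q)=True q=False (r U p)=False r=False p=False
s_2={}: (F(q) & (r U p))=False F(q)=True q=False (r U p)=False r=False p=False
s_3={r,s}: (F(q) & (r U p))=False F(q)=True q=False (r U p)=False r=True p=False
s_4={}: (F(q) & (r U p))=False F(q)=True q=False (r U p)=False r=False p=False
s_5={p,r,s}: (F(q) & (r U p))=True F(q)=True q=False (r U p)=True r=True p=True
s_6={q}: (F(q) & (r U p))=False F(q)=True q=True (r U p)=False r=False p=False
s_7={p,r}: (F(q) & (r U p))=False F(q)=False q=False (r U p)=True r=True p=True
G((F(q) & (r U p))) holds globally = False
First violation at position 1.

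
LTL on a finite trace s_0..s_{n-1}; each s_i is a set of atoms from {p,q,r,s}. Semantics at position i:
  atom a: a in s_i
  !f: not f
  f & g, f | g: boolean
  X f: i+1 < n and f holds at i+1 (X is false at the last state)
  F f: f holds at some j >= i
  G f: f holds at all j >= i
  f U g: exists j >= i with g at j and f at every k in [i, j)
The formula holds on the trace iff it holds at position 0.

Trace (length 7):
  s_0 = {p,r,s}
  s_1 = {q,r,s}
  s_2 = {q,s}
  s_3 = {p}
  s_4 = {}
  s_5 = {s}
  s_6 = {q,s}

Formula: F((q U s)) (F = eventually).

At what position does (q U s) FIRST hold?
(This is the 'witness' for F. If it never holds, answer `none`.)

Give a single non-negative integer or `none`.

s_0={p,r,s}: (q U s)=True q=False s=True
s_1={q,r,s}: (q U s)=True q=True s=True
s_2={q,s}: (q U s)=True q=True s=True
s_3={p}: (q U s)=False q=False s=False
s_4={}: (q U s)=False q=False s=False
s_5={s}: (q U s)=True q=False s=True
s_6={q,s}: (q U s)=True q=True s=True
F((q U s)) holds; first witness at position 0.

Answer: 0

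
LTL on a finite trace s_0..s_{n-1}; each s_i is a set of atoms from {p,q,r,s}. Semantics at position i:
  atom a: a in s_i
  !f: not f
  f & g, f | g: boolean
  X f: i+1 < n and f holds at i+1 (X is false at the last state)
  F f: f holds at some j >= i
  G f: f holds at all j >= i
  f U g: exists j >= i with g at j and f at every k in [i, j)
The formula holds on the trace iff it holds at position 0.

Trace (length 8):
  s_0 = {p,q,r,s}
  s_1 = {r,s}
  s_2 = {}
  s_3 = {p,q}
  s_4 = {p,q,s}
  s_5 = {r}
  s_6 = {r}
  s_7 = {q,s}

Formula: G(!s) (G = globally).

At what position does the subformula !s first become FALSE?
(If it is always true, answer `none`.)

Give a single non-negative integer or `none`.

s_0={p,q,r,s}: !s=False s=True
s_1={r,s}: !s=False s=True
s_2={}: !s=True s=False
s_3={p,q}: !s=True s=False
s_4={p,q,s}: !s=False s=True
s_5={r}: !s=True s=False
s_6={r}: !s=True s=False
s_7={q,s}: !s=False s=True
G(!s) holds globally = False
First violation at position 0.

Answer: 0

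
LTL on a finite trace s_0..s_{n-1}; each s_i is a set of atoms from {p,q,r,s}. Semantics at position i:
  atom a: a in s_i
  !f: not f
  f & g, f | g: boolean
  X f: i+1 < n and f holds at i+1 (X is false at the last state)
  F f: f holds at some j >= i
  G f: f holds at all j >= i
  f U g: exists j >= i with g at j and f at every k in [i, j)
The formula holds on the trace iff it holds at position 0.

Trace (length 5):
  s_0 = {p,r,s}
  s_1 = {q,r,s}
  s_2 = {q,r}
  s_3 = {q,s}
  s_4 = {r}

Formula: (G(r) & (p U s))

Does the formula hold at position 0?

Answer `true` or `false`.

s_0={p,r,s}: (G(r) & (p U s))=False G(r)=False r=True (p U s)=True p=True s=True
s_1={q,r,s}: (G(r) & (p U s))=False G(r)=False r=True (p U s)=True p=False s=True
s_2={q,r}: (G(r) & (p U s))=False G(r)=False r=True (p U s)=False p=False s=False
s_3={q,s}: (G(r) & (p U s))=False G(r)=False r=False (p U s)=True p=False s=True
s_4={r}: (G(r) & (p U s))=False G(r)=True r=True (p U s)=False p=False s=False

Answer: false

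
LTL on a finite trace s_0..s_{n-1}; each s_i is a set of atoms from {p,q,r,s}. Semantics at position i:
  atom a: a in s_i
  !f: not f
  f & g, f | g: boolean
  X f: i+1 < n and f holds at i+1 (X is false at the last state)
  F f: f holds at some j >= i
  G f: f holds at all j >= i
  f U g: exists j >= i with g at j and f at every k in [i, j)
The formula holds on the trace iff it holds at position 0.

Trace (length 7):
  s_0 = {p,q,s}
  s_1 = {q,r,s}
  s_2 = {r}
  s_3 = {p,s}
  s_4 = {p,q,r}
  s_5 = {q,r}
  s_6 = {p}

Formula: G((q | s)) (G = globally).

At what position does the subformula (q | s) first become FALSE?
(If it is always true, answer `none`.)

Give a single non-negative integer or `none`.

Answer: 2

Derivation:
s_0={p,q,s}: (q | s)=True q=True s=True
s_1={q,r,s}: (q | s)=True q=True s=True
s_2={r}: (q | s)=False q=False s=False
s_3={p,s}: (q | s)=True q=False s=True
s_4={p,q,r}: (q | s)=True q=True s=False
s_5={q,r}: (q | s)=True q=True s=False
s_6={p}: (q | s)=False q=False s=False
G((q | s)) holds globally = False
First violation at position 2.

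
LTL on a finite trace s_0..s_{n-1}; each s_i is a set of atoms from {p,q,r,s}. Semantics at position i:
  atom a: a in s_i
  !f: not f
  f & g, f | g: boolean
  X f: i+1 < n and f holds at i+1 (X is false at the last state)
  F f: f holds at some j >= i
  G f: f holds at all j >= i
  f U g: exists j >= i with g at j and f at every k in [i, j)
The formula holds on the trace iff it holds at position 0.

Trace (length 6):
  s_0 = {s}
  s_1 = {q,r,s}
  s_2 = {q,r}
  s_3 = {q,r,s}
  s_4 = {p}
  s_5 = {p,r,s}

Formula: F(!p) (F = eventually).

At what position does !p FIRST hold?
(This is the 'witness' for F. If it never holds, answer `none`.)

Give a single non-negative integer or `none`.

Answer: 0

Derivation:
s_0={s}: !p=True p=False
s_1={q,r,s}: !p=True p=False
s_2={q,r}: !p=True p=False
s_3={q,r,s}: !p=True p=False
s_4={p}: !p=False p=True
s_5={p,r,s}: !p=False p=True
F(!p) holds; first witness at position 0.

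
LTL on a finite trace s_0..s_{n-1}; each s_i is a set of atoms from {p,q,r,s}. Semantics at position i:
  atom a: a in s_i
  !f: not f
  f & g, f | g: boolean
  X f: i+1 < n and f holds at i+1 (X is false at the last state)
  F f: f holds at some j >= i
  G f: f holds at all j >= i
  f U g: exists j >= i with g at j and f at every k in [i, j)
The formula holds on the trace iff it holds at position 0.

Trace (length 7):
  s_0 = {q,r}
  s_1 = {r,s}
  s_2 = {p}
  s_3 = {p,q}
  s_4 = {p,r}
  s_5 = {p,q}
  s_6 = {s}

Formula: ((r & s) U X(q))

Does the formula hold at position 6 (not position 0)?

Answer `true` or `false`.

Answer: false

Derivation:
s_0={q,r}: ((r & s) U X(q))=False (r & s)=False r=True s=False X(q)=False q=True
s_1={r,s}: ((r & s) U X(q))=True (r & s)=True r=True s=True X(q)=False q=False
s_2={p}: ((r & s) U X(q))=True (r & s)=False r=False s=False X(q)=True q=False
s_3={p,q}: ((r & s) U X(q))=False (r & s)=False r=False s=False X(q)=False q=True
s_4={p,r}: ((r & s) U X(q))=True (r & s)=False r=True s=False X(q)=True q=False
s_5={p,q}: ((r & s) U X(q))=False (r & s)=False r=False s=False X(q)=False q=True
s_6={s}: ((r & s) U X(q))=False (r & s)=False r=False s=True X(q)=False q=False
Evaluating at position 6: result = False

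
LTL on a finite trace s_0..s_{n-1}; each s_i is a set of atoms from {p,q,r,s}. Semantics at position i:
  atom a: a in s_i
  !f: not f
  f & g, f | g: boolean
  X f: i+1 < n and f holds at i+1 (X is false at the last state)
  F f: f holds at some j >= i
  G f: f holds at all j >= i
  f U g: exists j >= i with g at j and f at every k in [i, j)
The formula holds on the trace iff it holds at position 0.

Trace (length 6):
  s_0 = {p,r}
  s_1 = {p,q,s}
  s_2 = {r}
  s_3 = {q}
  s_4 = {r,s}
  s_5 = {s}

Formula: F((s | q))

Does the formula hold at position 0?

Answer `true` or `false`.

s_0={p,r}: F((s | q))=True (s | q)=False s=False q=False
s_1={p,q,s}: F((s | q))=True (s | q)=True s=True q=True
s_2={r}: F((s | q))=True (s | q)=False s=False q=False
s_3={q}: F((s | q))=True (s | q)=True s=False q=True
s_4={r,s}: F((s | q))=True (s | q)=True s=True q=False
s_5={s}: F((s | q))=True (s | q)=True s=True q=False

Answer: true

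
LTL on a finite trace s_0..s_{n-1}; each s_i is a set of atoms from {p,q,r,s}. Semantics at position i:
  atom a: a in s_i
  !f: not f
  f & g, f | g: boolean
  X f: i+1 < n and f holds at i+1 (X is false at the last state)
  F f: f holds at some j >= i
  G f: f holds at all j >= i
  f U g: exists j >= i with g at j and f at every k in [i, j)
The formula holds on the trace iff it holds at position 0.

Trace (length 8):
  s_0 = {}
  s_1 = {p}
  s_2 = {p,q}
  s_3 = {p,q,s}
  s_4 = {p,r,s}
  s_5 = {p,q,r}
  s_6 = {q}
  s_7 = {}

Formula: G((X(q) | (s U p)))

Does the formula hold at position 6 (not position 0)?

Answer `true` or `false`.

Answer: false

Derivation:
s_0={}: G((X(q) | (s U p)))=False (X(q) | (s U p))=False X(q)=False q=False (s U p)=False s=False p=False
s_1={p}: G((X(q) | (s U p)))=False (X(q) | (s U p))=True X(q)=True q=False (s U p)=True s=False p=True
s_2={p,q}: G((X(q) | (s U p)))=False (X(q) | (s U p))=True X(q)=True q=True (s U p)=True s=False p=True
s_3={p,q,s}: G((X(q) | (s U p)))=False (X(q) | (s U p))=True X(q)=False q=True (s U p)=True s=True p=True
s_4={p,r,s}: G((X(q) | (s U p)))=False (X(q) | (s U p))=True X(q)=True q=False (s U p)=True s=True p=True
s_5={p,q,r}: G((X(q) | (s U p)))=False (X(q) | (s U p))=True X(q)=True q=True (s U p)=True s=False p=True
s_6={q}: G((X(q) | (s U p)))=False (X(q) | (s U p))=False X(q)=False q=True (s U p)=False s=False p=False
s_7={}: G((X(q) | (s U p)))=False (X(q) | (s U p))=False X(q)=False q=False (s U p)=False s=False p=False
Evaluating at position 6: result = False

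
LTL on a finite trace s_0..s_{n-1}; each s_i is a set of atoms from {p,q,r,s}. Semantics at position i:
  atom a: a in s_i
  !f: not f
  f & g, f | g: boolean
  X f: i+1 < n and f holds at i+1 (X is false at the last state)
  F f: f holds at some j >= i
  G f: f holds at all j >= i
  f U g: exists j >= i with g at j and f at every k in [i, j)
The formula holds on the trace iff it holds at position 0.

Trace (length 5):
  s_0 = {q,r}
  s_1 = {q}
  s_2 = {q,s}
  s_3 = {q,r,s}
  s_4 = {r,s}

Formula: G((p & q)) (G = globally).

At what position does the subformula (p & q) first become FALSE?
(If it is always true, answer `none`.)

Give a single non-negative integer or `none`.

Answer: 0

Derivation:
s_0={q,r}: (p & q)=False p=False q=True
s_1={q}: (p & q)=False p=False q=True
s_2={q,s}: (p & q)=False p=False q=True
s_3={q,r,s}: (p & q)=False p=False q=True
s_4={r,s}: (p & q)=False p=False q=False
G((p & q)) holds globally = False
First violation at position 0.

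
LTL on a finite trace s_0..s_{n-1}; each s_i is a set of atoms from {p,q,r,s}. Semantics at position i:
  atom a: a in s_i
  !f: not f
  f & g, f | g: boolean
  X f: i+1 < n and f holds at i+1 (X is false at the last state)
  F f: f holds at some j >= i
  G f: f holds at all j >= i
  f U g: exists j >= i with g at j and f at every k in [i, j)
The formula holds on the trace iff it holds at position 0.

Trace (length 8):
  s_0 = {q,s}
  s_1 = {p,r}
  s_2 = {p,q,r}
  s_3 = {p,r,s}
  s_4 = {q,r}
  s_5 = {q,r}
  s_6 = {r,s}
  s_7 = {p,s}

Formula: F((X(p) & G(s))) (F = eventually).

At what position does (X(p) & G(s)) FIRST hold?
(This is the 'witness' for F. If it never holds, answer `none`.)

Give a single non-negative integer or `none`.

Answer: 6

Derivation:
s_0={q,s}: (X(p) & G(s))=False X(p)=True p=False G(s)=False s=True
s_1={p,r}: (X(p) & G(s))=False X(p)=True p=True G(s)=False s=False
s_2={p,q,r}: (X(p) & G(s))=False X(p)=True p=True G(s)=False s=False
s_3={p,r,s}: (X(p) & G(s))=False X(p)=False p=True G(s)=False s=True
s_4={q,r}: (X(p) & G(s))=False X(p)=False p=False G(s)=False s=False
s_5={q,r}: (X(p) & G(s))=False X(p)=False p=False G(s)=False s=False
s_6={r,s}: (X(p) & G(s))=True X(p)=True p=False G(s)=True s=True
s_7={p,s}: (X(p) & G(s))=False X(p)=False p=True G(s)=True s=True
F((X(p) & G(s))) holds; first witness at position 6.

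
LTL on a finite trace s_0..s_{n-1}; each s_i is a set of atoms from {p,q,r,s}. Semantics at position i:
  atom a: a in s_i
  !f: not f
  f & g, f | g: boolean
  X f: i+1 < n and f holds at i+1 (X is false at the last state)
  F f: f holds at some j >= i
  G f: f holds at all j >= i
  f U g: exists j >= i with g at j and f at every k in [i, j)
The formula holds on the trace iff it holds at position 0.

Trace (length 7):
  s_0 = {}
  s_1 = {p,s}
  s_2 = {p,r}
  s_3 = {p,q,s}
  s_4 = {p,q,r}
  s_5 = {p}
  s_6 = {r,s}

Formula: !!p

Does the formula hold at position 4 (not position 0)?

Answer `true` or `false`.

s_0={}: !!p=False !p=True p=False
s_1={p,s}: !!p=True !p=False p=True
s_2={p,r}: !!p=True !p=False p=True
s_3={p,q,s}: !!p=True !p=False p=True
s_4={p,q,r}: !!p=True !p=False p=True
s_5={p}: !!p=True !p=False p=True
s_6={r,s}: !!p=False !p=True p=False
Evaluating at position 4: result = True

Answer: true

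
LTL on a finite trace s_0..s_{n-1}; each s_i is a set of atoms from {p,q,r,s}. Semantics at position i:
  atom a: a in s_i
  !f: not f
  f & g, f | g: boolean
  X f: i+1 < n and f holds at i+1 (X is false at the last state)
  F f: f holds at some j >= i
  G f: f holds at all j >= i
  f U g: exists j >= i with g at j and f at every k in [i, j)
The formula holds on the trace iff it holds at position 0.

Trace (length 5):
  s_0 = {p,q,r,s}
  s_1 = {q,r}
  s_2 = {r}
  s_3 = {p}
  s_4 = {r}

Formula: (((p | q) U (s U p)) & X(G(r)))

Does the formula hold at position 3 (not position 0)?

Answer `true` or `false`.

Answer: true

Derivation:
s_0={p,q,r,s}: (((p | q) U (s U p)) & X(G(r)))=False ((p | q) U (s U p))=True (p | q)=True p=True q=True (s U p)=True s=True X(G(r))=False G(r)=False r=True
s_1={q,r}: (((p | q) U (s U p)) & X(G(r)))=False ((p | q) U (s U p))=False (p | q)=True p=False q=True (s U p)=False s=False X(G(r))=False G(r)=False r=True
s_2={r}: (((p | q) U (s U p)) & X(G(r)))=False ((p | q) U (s U p))=False (p | q)=False p=False q=False (s U p)=False s=False X(G(r))=False G(r)=False r=True
s_3={p}: (((p | q) U (s U p)) & X(G(r)))=True ((p | q) U (s U p))=True (p | q)=True p=True q=False (s U p)=True s=False X(G(r))=True G(r)=False r=False
s_4={r}: (((p | q) U (s U p)) & X(G(r)))=False ((p | q) U (s U p))=False (p | q)=False p=False q=False (s U p)=False s=False X(G(r))=False G(r)=True r=True
Evaluating at position 3: result = True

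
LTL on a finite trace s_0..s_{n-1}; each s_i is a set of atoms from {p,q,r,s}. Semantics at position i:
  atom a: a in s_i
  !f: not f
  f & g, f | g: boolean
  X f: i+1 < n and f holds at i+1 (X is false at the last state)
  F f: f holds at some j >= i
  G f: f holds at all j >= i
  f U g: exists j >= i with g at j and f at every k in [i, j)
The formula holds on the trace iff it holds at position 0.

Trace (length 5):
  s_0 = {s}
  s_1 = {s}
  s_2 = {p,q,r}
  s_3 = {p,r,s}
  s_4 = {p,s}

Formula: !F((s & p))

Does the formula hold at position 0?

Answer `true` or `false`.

s_0={s}: !F((s & p))=False F((s & p))=True (s & p)=False s=True p=False
s_1={s}: !F((s & p))=False F((s & p))=True (s & p)=False s=True p=False
s_2={p,q,r}: !F((s & p))=False F((s & p))=True (s & p)=False s=False p=True
s_3={p,r,s}: !F((s & p))=False F((s & p))=True (s & p)=True s=True p=True
s_4={p,s}: !F((s & p))=False F((s & p))=True (s & p)=True s=True p=True

Answer: false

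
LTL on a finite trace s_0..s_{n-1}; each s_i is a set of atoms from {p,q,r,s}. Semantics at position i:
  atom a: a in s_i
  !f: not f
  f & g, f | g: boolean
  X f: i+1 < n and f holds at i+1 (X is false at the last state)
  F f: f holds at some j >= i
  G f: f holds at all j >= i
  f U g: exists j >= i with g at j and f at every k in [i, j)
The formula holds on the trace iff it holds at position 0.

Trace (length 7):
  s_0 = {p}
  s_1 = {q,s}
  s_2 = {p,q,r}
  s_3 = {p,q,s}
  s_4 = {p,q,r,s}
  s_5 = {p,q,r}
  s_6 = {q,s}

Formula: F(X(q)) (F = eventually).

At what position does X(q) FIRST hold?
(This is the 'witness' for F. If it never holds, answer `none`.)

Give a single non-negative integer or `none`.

s_0={p}: X(q)=True q=False
s_1={q,s}: X(q)=True q=True
s_2={p,q,r}: X(q)=True q=True
s_3={p,q,s}: X(q)=True q=True
s_4={p,q,r,s}: X(q)=True q=True
s_5={p,q,r}: X(q)=True q=True
s_6={q,s}: X(q)=False q=True
F(X(q)) holds; first witness at position 0.

Answer: 0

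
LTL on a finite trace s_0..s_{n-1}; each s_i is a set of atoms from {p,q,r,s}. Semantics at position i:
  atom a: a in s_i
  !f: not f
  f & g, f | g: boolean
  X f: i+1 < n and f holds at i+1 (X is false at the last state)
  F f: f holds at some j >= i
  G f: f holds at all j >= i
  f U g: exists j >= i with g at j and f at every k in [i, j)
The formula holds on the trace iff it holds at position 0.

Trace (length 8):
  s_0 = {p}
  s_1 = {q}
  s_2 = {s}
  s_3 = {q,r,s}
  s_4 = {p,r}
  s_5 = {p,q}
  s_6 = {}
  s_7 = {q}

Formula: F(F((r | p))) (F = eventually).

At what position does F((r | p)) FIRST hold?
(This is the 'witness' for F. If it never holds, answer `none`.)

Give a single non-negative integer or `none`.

Answer: 0

Derivation:
s_0={p}: F((r | p))=True (r | p)=True r=False p=True
s_1={q}: F((r | p))=True (r | p)=False r=False p=False
s_2={s}: F((r | p))=True (r | p)=False r=False p=False
s_3={q,r,s}: F((r | p))=True (r | p)=True r=True p=False
s_4={p,r}: F((r | p))=True (r | p)=True r=True p=True
s_5={p,q}: F((r | p))=True (r | p)=True r=False p=True
s_6={}: F((r | p))=False (r | p)=False r=False p=False
s_7={q}: F((r | p))=False (r | p)=False r=False p=False
F(F((r | p))) holds; first witness at position 0.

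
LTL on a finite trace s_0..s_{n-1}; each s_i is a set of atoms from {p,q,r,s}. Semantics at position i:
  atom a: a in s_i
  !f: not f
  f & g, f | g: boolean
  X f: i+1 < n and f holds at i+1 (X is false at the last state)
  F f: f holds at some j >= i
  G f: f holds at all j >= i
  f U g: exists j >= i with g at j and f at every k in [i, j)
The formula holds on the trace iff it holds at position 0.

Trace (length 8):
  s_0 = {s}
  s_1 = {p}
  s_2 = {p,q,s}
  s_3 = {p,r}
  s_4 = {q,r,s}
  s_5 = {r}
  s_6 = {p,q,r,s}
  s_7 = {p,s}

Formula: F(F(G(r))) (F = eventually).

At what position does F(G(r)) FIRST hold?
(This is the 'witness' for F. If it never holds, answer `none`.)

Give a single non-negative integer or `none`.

s_0={s}: F(G(r))=False G(r)=False r=False
s_1={p}: F(G(r))=False G(r)=False r=False
s_2={p,q,s}: F(G(r))=False G(r)=False r=False
s_3={p,r}: F(G(r))=False G(r)=False r=True
s_4={q,r,s}: F(G(r))=False G(r)=False r=True
s_5={r}: F(G(r))=False G(r)=False r=True
s_6={p,q,r,s}: F(G(r))=False G(r)=False r=True
s_7={p,s}: F(G(r))=False G(r)=False r=False
F(F(G(r))) does not hold (no witness exists).

Answer: none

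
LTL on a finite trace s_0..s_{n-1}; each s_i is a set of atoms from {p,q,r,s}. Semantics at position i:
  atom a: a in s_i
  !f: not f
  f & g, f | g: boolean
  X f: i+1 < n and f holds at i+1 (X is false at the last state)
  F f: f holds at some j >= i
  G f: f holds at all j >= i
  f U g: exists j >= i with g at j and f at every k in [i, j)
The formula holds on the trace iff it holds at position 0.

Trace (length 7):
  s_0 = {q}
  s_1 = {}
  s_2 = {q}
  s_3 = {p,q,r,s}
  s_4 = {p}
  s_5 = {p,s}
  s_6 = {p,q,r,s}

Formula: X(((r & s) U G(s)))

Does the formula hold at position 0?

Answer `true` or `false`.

s_0={q}: X(((r & s) U G(s)))=False ((r & s) U G(s))=False (r & s)=False r=False s=False G(s)=False
s_1={}: X(((r & s) U G(s)))=False ((r & s) U G(s))=False (r & s)=False r=False s=False G(s)=False
s_2={q}: X(((r & s) U G(s)))=False ((r & s) U G(s))=False (r & s)=False r=False s=False G(s)=False
s_3={p,q,r,s}: X(((r & s) U G(s)))=False ((r & s) U G(s))=False (r & s)=True r=True s=True G(s)=False
s_4={p}: X(((r & s) U G(s)))=True ((r & s) U G(s))=False (r & s)=False r=False s=False G(s)=False
s_5={p,s}: X(((r & s) U G(s)))=True ((r & s) U G(s))=True (r & s)=False r=False s=True G(s)=True
s_6={p,q,r,s}: X(((r & s) U G(s)))=False ((r & s) U G(s))=True (r & s)=True r=True s=True G(s)=True

Answer: false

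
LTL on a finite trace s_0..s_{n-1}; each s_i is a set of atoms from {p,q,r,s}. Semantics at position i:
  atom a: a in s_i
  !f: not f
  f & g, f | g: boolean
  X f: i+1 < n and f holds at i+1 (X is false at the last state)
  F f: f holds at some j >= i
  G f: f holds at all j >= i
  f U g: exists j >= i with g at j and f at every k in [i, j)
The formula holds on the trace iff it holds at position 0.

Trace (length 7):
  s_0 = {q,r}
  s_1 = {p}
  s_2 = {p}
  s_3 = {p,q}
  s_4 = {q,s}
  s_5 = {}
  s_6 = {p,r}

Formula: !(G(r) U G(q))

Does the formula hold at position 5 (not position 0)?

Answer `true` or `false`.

Answer: true

Derivation:
s_0={q,r}: !(G(r) U G(q))=True (G(r) U G(q))=False G(r)=False r=True G(q)=False q=True
s_1={p}: !(G(r) U G(q))=True (G(r) U G(q))=False G(r)=False r=False G(q)=False q=False
s_2={p}: !(G(r) U G(q))=True (G(r) U G(q))=False G(r)=False r=False G(q)=False q=False
s_3={p,q}: !(G(r) U G(q))=True (G(r) U G(q))=False G(r)=False r=False G(q)=False q=True
s_4={q,s}: !(G(r) U G(q))=True (G(r) U G(q))=False G(r)=False r=False G(q)=False q=True
s_5={}: !(G(r) U G(q))=True (G(r) U G(q))=False G(r)=False r=False G(q)=False q=False
s_6={p,r}: !(G(r) U G(q))=True (G(r) U G(q))=False G(r)=True r=True G(q)=False q=False
Evaluating at position 5: result = True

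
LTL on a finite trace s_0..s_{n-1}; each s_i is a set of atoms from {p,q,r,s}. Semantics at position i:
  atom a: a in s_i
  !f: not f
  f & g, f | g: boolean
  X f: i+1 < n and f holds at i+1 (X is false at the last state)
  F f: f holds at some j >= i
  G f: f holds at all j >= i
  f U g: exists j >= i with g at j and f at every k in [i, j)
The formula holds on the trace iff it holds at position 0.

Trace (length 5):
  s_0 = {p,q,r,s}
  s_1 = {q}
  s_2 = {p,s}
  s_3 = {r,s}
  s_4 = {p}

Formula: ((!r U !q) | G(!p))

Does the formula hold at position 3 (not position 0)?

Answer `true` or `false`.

s_0={p,q,r,s}: ((!r U !q) | G(!p))=False (!r U !q)=False !r=False r=True !q=False q=True G(!p)=False !p=False p=True
s_1={q}: ((!r U !q) | G(!p))=True (!r U !q)=True !r=True r=False !q=False q=True G(!p)=False !p=True p=False
s_2={p,s}: ((!r U !q) | G(!p))=True (!r U !q)=True !r=True r=False !q=True q=False G(!p)=False !p=False p=True
s_3={r,s}: ((!r U !q) | G(!p))=True (!r U !q)=True !r=False r=True !q=True q=False G(!p)=False !p=True p=False
s_4={p}: ((!r U !q) | G(!p))=True (!r U !q)=True !r=True r=False !q=True q=False G(!p)=False !p=False p=True
Evaluating at position 3: result = True

Answer: true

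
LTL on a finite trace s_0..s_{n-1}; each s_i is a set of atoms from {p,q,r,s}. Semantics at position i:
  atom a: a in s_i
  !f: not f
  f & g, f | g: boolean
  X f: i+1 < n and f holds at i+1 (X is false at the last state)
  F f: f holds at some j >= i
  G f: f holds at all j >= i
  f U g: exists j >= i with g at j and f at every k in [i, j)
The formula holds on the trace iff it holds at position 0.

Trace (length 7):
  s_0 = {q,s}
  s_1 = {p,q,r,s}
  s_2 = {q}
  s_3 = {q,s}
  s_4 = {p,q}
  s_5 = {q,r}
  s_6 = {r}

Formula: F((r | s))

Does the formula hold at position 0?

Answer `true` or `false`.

s_0={q,s}: F((r | s))=True (r | s)=True r=False s=True
s_1={p,q,r,s}: F((r | s))=True (r | s)=True r=True s=True
s_2={q}: F((r | s))=True (r | s)=False r=False s=False
s_3={q,s}: F((r | s))=True (r | s)=True r=False s=True
s_4={p,q}: F((r | s))=True (r | s)=False r=False s=False
s_5={q,r}: F((r | s))=True (r | s)=True r=True s=False
s_6={r}: F((r | s))=True (r | s)=True r=True s=False

Answer: true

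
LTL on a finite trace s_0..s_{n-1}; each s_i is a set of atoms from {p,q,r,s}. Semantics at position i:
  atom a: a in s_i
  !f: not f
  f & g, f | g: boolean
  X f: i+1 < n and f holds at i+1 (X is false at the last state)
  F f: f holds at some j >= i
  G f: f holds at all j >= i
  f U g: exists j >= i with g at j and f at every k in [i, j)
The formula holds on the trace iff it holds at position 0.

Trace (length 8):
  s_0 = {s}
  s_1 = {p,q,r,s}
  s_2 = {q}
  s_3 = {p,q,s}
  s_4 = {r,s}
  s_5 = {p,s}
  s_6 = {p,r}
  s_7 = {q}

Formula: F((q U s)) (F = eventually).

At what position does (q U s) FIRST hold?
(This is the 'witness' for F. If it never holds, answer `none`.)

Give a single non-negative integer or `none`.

s_0={s}: (q U s)=True q=False s=True
s_1={p,q,r,s}: (q U s)=True q=True s=True
s_2={q}: (q U s)=True q=True s=False
s_3={p,q,s}: (q U s)=True q=True s=True
s_4={r,s}: (q U s)=True q=False s=True
s_5={p,s}: (q U s)=True q=False s=True
s_6={p,r}: (q U s)=False q=False s=False
s_7={q}: (q U s)=False q=True s=False
F((q U s)) holds; first witness at position 0.

Answer: 0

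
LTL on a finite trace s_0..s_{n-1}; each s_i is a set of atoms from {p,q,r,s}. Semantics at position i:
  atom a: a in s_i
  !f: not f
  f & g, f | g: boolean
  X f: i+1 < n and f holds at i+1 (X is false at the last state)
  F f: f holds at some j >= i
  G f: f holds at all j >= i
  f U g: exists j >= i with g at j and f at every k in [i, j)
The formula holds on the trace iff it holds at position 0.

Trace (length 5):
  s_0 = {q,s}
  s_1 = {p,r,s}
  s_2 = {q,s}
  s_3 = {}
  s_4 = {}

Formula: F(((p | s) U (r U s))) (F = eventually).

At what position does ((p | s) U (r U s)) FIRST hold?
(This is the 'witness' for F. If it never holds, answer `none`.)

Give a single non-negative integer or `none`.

s_0={q,s}: ((p | s) U (r U s))=True (p | s)=True p=False s=True (r U s)=True r=False
s_1={p,r,s}: ((p | s) U (r U s))=True (p | s)=True p=True s=True (r U s)=True r=True
s_2={q,s}: ((p | s) U (r U s))=True (p | s)=True p=False s=True (r U s)=True r=False
s_3={}: ((p | s) U (r U s))=False (p | s)=False p=False s=False (r U s)=False r=False
s_4={}: ((p | s) U (r U s))=False (p | s)=False p=False s=False (r U s)=False r=False
F(((p | s) U (r U s))) holds; first witness at position 0.

Answer: 0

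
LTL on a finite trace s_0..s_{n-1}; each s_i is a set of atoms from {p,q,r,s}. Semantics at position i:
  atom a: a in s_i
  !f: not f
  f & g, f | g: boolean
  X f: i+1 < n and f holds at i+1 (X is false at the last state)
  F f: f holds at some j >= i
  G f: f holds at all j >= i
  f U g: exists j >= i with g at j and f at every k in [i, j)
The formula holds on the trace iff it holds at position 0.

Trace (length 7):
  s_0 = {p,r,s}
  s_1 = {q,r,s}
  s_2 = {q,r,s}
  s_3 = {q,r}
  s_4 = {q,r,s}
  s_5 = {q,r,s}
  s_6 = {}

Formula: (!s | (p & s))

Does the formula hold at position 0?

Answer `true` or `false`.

s_0={p,r,s}: (!s | (p & s))=True !s=False s=True (p & s)=True p=True
s_1={q,r,s}: (!s | (p & s))=False !s=False s=True (p & s)=False p=False
s_2={q,r,s}: (!s | (p & s))=False !s=False s=True (p & s)=False p=False
s_3={q,r}: (!s | (p & s))=True !s=True s=False (p & s)=False p=False
s_4={q,r,s}: (!s | (p & s))=False !s=False s=True (p & s)=False p=False
s_5={q,r,s}: (!s | (p & s))=False !s=False s=True (p & s)=False p=False
s_6={}: (!s | (p & s))=True !s=True s=False (p & s)=False p=False

Answer: true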